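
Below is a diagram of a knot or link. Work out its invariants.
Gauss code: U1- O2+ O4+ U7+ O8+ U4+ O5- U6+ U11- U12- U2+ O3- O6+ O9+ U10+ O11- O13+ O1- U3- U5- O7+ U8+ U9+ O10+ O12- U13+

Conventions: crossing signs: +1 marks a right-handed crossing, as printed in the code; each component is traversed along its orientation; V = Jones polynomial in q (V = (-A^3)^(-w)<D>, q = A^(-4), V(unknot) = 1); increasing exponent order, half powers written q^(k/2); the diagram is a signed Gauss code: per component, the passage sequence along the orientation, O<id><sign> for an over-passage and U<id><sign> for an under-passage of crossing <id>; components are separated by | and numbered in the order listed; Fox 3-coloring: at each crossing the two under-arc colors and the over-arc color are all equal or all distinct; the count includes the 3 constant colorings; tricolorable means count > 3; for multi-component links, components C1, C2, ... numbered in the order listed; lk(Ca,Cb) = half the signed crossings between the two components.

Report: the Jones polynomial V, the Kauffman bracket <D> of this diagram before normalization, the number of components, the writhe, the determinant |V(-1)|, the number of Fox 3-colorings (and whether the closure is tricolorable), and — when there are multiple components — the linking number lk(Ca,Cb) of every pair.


V = q^-1 - 2 + 3q - 3q^2 + 4q^3 - 3q^4 + 2q^5 - q^6
<D> = A^-15 - 2A^-11 + 3A^-7 - 4A^-3 + 3A - 3A^5 + 2A^9 - A^13 (w = +3)
1 component over 13 crossings, w = +3
3 Fox colorings among 3^13, |V(-1)| = 19: not tricolorable
why: w = +3 (over 13 crossings) is diagram-only; (-A^3)^(-3) removes it from V


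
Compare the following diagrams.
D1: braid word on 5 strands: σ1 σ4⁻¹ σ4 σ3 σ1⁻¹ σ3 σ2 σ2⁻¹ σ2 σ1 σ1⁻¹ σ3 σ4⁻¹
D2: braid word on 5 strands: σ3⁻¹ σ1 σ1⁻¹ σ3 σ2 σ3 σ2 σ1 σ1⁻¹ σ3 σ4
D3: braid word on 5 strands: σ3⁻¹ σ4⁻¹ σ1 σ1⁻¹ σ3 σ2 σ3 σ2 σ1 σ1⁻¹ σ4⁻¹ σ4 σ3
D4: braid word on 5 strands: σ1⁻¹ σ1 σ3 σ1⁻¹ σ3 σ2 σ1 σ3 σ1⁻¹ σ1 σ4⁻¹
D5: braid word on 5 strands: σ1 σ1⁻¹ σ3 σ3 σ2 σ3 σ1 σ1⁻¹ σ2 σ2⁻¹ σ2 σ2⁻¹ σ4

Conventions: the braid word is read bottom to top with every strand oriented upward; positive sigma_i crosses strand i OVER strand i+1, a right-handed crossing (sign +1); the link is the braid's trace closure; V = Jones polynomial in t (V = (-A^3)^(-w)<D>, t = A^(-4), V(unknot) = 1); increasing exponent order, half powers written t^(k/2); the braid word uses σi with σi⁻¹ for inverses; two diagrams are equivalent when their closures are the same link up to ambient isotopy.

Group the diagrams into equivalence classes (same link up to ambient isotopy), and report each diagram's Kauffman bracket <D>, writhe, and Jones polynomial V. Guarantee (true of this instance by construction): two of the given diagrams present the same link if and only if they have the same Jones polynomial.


equivalence classes: {D1, D2, D3, D4, D5}
D1 (bracket -A^-9 + A^-1 + A^3 + A^7; 13 crossings at w = +3): V = -t^(1/2) - t^(3/2) - t^(5/2) + t^(9/2)
V(D2) = -t^(1/2) - t^(3/2) - t^(5/2) + t^(9/2)  [11 crossings, <D> = -A^-3 + A^5 + A^9 + A^13, w = +5]
V(D3) = -t^(1/2) - t^(3/2) - t^(5/2) + t^(9/2)  (w +3, c 13, <D> = -A^-9 + A^-1 + A^3 + A^7)
V(D4) = -t^(1/2) - t^(3/2) - t^(5/2) + t^(9/2)  (w +3, c 11, <D> = -A^-9 + A^-1 + A^3 + A^7)
D5 (bracket -A^-3 + A^5 + A^9 + A^13; 13 crossings at w = +5): V = -t^(1/2) - t^(3/2) - t^(5/2) + t^(9/2)
key observation: all 5 diagrams share one V(t), hence one class


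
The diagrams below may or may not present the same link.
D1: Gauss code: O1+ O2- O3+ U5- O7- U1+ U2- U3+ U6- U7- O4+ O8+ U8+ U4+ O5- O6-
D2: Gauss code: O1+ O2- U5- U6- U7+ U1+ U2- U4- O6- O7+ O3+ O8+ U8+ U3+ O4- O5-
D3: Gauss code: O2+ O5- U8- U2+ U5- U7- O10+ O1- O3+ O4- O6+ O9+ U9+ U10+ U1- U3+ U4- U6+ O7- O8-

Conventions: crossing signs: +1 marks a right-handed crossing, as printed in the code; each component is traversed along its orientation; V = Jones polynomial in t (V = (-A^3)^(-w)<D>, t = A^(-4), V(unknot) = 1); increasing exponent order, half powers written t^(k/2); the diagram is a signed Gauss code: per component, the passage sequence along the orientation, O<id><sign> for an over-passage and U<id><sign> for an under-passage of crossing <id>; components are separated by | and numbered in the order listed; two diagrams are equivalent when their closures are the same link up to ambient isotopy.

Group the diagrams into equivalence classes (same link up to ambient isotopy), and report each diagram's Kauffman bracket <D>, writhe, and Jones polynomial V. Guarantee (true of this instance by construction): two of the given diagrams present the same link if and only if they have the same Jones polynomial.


grouping into links: {D1, D2, D3}
V(D1) = 1  (w 0, c 8, <D> = 1)
V(D2) = 1  [8 crossings, <D> = 1, w = 0]
V(D3) = 1  [10 crossings, <D> = 1, w = 0]
why: one V(t) for all 3 diagrams — one class (guaranteed)


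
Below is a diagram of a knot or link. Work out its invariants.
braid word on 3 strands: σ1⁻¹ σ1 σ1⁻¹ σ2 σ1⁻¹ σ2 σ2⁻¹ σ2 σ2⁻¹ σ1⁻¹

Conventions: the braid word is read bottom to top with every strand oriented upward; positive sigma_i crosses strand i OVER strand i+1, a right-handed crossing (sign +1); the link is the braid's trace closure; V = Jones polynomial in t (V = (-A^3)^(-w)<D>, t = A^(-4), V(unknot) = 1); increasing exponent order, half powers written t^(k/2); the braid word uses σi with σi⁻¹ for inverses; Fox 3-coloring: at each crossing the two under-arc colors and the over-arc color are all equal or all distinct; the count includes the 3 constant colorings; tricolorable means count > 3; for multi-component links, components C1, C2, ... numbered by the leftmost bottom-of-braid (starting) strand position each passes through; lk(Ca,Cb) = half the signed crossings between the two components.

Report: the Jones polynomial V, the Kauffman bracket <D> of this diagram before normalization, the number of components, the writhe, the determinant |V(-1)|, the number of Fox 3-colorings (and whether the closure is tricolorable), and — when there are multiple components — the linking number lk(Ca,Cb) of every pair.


Jones polynomial: V(t) = -t^-4 + t^-3 + t^-1
<D> = A^-2 + A^6 - A^10; writhe -2
components 1, writhe -2 (10 crossings)
3-colorings: 9 of 3^10, det 3 — tricolorable
note: w = -2 (over 10 crossings) is diagram-only; (-A^3)^(2) removes it from V


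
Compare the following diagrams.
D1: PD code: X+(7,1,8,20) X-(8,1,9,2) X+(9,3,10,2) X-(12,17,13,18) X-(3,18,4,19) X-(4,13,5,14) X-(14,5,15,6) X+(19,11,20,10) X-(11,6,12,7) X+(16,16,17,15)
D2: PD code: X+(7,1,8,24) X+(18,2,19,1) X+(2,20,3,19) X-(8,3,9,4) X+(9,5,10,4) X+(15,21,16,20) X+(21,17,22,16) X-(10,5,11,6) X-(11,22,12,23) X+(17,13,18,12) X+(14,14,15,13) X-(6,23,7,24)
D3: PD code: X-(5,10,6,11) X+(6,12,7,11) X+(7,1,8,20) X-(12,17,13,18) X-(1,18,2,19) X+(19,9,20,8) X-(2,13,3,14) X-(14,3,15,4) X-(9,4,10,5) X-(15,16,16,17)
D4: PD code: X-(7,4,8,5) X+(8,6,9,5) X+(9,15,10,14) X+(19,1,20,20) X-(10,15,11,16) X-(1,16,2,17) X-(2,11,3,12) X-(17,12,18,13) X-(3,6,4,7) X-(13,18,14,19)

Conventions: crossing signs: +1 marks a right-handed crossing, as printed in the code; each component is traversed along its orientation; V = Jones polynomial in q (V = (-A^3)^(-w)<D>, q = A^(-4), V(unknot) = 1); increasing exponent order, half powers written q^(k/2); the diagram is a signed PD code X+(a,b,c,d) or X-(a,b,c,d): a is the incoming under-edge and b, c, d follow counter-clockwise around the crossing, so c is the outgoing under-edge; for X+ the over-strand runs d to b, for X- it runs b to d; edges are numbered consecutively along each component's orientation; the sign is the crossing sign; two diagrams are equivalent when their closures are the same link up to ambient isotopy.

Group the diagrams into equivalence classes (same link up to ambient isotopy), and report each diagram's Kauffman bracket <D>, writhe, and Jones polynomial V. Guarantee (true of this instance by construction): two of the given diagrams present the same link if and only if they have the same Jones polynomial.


grouping into links: {D1, D3} | {D2} | {D4}
V(D1) = q^-5 - 2q^-4 + 2q^-3 - 2q^-2 + 2q^-1 - 1 + q  (w -2, c 10, <D> = A^-10 - A^-6 + 2A^-2 - 2A^2 + 2A^6 - 2A^10 + A^14)
V(D2) = q - q^2 + 2q^3 - q^4 + q^5 - q^6  (w +4, c 12, <D> = -A^-12 + A^-8 - A^-4 + 2 - A^4 + A^8)
V(D3) = q^-5 - 2q^-4 + 2q^-3 - 2q^-2 + 2q^-1 - 1 + q  (w -4, c 10, <D> = A^-16 - A^-12 + 2A^-8 - 2A^-4 + 2 - 2A^4 + A^8)
V(D4) = -q^-4 + q^-3 + q^-1  [10 crossings, <D> = A^-8 + 1 - A^4, w = -4]
why: 3 classes among 4 diagrams; unequal V(q) rules out equality


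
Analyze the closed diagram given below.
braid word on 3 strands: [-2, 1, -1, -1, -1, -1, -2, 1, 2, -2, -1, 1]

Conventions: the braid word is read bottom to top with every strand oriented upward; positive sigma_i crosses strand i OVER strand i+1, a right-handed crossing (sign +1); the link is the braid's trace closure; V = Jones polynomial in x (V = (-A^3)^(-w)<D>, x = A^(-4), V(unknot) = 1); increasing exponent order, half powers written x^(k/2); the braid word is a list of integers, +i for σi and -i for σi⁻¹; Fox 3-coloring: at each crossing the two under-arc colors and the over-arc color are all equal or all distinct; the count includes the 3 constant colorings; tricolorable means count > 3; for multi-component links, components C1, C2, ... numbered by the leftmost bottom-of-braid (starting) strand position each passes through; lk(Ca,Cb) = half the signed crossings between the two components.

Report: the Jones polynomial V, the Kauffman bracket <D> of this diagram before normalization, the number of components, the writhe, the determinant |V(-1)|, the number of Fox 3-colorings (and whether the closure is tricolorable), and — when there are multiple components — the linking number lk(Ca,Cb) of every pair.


V(x) = -x^-6 + x^-5 - x^-4 + 2x^-3 - x^-2 + x^-1
bracket: A^-8 - A^-4 + 2 - A^4 + A^8 - A^12, w = -4
1 component, writhe -4, over 12 crossings
det 7, colorings 3 of 3^12 — not tricolorable
observation: V spans 5 powers of x: at least 5 crossings in any diagram


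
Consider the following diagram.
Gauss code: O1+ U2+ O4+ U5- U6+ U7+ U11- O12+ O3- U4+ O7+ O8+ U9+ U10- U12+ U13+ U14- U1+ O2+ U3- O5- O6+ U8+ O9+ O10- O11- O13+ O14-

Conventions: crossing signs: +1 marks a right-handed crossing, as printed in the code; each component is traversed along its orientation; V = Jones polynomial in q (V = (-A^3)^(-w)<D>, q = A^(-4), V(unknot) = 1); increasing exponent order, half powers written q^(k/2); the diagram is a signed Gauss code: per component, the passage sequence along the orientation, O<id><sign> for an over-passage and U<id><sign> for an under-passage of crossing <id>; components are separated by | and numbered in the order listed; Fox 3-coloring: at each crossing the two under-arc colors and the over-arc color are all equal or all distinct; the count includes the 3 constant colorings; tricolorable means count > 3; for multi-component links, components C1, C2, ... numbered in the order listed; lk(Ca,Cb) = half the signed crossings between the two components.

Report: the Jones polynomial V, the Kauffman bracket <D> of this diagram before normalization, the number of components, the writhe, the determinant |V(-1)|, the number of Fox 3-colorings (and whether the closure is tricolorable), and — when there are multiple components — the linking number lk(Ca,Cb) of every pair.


Jones polynomial: V(q) = 2q - 2q^2 + 3q^3 - 3q^4 + 2q^5 - 2q^6 + q^7
<D> = A^-16 - 2A^-12 + 2A^-8 - 3A^-4 + 3 - 2A^4 + 2A^8; writhe +4
components 1, writhe +4 (14 crossings)
3-colorings: 9 of 3^14, det 15 — tricolorable
note: w = +4 (over 14 crossings) is diagram-only; (-A^3)^(-4) removes it from V


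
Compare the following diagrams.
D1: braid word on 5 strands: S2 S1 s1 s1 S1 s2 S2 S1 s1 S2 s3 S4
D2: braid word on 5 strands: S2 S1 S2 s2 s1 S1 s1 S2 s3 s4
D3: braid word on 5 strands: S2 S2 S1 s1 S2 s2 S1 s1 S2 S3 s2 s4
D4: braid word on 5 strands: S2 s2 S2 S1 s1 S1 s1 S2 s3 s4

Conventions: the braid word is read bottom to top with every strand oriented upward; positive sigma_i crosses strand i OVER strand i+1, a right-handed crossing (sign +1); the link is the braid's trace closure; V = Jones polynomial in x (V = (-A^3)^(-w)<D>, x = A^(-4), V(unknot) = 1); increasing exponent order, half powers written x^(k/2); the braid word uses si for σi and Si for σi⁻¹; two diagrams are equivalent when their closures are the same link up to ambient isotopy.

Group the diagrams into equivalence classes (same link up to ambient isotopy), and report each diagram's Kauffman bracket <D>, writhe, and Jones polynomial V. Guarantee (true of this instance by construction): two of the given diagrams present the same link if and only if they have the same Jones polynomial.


grouping into links: {D1, D2, D3, D4}
V(D1) = x^-3 + x^-2 + x^-1 + 1  (w -2, c 12, <D> = A^-6 + A^-2 + A^2 + A^6)
V(D2) = x^-3 + x^-2 + x^-1 + 1  [10 crossings, <D> = 1 + A^4 + A^8 + A^12, w = 0]
V(D3) = x^-3 + x^-2 + x^-1 + 1  [12 crossings, <D> = A^-6 + A^-2 + A^2 + A^6, w = -2]
V(D4) = x^-3 + x^-2 + x^-1 + 1  (w 0, c 10, <D> = 1 + A^4 + A^8 + A^12)
why: one V(x) for all 4 diagrams — one class (guaranteed)


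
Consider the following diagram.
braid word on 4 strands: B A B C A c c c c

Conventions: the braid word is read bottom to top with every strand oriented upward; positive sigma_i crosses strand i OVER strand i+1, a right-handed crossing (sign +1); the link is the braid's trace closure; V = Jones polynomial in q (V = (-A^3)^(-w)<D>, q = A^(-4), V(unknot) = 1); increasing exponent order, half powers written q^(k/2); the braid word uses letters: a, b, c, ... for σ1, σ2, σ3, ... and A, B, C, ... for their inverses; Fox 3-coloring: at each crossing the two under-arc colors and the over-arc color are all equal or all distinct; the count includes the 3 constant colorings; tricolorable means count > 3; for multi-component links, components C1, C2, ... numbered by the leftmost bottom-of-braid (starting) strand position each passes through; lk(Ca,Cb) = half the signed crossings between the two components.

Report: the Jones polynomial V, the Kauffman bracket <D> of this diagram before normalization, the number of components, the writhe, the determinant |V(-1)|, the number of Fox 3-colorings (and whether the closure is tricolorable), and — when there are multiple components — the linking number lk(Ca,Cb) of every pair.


V(q) = -q^-3 + q^-2 - q^-1 + 3 - q + q^2 - q^3
bracket: A^-15 - A^-11 + A^-7 - 3A^-3 + A - A^5 + A^9, w = -1
1 component, writhe -1, over 9 crossings
det 9, colorings 27 of 3^9 — tricolorable
observation: |V(-1)| = 9: so tricolorable, since 3 divides 9


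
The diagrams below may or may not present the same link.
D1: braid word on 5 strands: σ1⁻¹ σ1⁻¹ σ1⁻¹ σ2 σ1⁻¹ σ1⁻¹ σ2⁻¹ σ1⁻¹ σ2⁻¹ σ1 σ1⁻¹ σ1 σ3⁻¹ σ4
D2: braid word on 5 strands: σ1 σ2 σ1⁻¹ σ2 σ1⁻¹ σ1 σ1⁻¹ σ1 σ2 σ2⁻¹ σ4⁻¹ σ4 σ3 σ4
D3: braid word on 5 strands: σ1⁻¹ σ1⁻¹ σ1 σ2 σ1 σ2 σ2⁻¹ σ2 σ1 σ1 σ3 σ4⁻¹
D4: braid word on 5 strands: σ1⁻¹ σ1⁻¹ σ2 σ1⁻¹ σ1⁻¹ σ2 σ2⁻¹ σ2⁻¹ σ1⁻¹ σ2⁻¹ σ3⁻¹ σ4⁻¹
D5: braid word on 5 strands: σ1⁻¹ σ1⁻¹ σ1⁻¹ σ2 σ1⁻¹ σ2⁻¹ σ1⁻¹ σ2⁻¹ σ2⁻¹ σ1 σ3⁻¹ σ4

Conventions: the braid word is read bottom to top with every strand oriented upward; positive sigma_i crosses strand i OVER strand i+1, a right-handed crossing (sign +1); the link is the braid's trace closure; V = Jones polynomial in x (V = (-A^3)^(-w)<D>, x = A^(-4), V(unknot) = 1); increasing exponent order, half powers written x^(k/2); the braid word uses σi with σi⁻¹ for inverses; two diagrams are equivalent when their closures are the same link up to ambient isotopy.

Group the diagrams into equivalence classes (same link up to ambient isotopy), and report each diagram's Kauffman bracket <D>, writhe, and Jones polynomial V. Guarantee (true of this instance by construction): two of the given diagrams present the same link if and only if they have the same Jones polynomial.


classes: {D1, D4, D5} | {D2} | {D3}
V(D1) = x^-8 - 2x^-7 + x^-6 - 2x^-5 + 2x^-4 + x^-2  [14 crossings, <D> = A^-10 + 2A^-2 - 2A^2 + A^6 - 2A^10 + A^14, w = -6]
V(D2) = 1  [14 crossings, <D> = A^12, w = +4]
D3 (bracket -A^-4 + 1 + A^8; 12 crossings at w = +4): V = x + x^3 - x^4
V(D4) = x^-8 - 2x^-7 + x^-6 - 2x^-5 + 2x^-4 + x^-2  [12 crossings, <D> = A^-16 + 2A^-8 - 2A^-4 + 1 - 2A^4 + A^8, w = -8]
V(D5) = x^-8 - 2x^-7 + x^-6 - 2x^-5 + 2x^-4 + x^-2  [12 crossings, <D> = A^-10 + 2A^-2 - 2A^2 + A^6 - 2A^10 + A^14, w = -6]
insight: 3 values of V(x) split the 5 diagrams


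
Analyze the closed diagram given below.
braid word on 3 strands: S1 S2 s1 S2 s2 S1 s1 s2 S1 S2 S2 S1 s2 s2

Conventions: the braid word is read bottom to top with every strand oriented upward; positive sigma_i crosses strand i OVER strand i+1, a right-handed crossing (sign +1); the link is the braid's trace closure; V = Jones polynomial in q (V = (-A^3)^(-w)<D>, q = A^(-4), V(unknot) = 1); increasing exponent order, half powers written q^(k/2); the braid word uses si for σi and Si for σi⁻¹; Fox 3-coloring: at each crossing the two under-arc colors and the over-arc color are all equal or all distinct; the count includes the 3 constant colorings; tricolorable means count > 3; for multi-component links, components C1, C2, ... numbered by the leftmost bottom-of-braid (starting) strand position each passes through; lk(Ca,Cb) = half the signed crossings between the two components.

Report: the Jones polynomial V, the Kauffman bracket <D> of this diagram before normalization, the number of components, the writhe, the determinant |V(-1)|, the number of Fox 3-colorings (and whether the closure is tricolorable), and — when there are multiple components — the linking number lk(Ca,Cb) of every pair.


V(q) = -q^-5 + q^-4 - q^-3 + 2q^-2 - q^-1 + 2 - q
bracket: -A^-10 + 2A^-6 - A^-2 + 2A^2 - A^6 + A^10 - A^14, w = -2
1 component, writhe -2, over 14 crossings
det 9, colorings 9 of 3^14 — tricolorable
observation: free reduction leaves σ1⁻¹ σ2⁻¹ σ1 σ2 σ1⁻¹ σ2⁻¹ σ2⁻¹ σ1⁻¹ σ2 σ2 of the original 14 letters


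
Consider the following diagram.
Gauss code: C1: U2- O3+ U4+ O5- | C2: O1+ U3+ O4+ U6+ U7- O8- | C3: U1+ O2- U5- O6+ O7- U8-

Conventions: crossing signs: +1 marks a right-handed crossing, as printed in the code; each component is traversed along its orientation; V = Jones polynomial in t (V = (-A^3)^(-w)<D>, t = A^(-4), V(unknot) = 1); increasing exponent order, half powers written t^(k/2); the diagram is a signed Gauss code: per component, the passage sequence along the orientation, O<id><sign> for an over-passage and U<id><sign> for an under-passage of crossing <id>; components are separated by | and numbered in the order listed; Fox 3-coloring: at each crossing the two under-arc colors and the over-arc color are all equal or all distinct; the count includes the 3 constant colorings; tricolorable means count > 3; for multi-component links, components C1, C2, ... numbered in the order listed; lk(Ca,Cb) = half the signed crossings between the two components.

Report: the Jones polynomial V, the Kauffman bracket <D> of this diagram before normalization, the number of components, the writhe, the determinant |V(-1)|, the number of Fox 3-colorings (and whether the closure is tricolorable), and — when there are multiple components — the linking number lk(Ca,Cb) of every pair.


V(t) = t^-2 + 2 + t^2
bracket: A^-8 + 2 + A^8, w = 0
3 components, writhe 0, over 8 crossings
lk(C1,C2) = +1
linking number lk(C1,C3) = -1
lk(C2,C3): 0
det 4, colorings 3 of 3^8 — not tricolorable
observation: |V(-1)| = 4: so not tricolorable, since 3 does not divide 4


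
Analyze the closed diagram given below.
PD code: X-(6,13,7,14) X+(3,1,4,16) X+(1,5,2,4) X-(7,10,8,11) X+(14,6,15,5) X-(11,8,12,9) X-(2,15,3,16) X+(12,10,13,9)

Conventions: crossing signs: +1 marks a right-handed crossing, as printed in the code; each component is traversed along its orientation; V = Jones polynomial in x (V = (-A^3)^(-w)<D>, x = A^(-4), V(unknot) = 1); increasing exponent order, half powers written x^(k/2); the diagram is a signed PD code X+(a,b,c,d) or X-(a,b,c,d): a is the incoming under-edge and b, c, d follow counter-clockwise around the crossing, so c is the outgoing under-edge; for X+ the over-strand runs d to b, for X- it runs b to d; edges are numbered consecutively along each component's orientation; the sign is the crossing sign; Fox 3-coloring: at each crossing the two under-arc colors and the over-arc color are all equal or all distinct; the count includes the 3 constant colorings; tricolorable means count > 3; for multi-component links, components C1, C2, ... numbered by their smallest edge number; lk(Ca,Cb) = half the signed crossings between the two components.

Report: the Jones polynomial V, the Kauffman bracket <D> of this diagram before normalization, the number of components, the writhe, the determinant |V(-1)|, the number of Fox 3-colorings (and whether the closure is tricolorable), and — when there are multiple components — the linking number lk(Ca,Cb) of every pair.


Jones polynomial: V(x) = 1
<D> = 1; writhe 0
components 1, writhe 0 (8 crossings)
3-colorings: 3 of 3^8, det 1 — not tricolorable
note: det 1 = |V(-1)|; not divisible by 3, so not tricolorable


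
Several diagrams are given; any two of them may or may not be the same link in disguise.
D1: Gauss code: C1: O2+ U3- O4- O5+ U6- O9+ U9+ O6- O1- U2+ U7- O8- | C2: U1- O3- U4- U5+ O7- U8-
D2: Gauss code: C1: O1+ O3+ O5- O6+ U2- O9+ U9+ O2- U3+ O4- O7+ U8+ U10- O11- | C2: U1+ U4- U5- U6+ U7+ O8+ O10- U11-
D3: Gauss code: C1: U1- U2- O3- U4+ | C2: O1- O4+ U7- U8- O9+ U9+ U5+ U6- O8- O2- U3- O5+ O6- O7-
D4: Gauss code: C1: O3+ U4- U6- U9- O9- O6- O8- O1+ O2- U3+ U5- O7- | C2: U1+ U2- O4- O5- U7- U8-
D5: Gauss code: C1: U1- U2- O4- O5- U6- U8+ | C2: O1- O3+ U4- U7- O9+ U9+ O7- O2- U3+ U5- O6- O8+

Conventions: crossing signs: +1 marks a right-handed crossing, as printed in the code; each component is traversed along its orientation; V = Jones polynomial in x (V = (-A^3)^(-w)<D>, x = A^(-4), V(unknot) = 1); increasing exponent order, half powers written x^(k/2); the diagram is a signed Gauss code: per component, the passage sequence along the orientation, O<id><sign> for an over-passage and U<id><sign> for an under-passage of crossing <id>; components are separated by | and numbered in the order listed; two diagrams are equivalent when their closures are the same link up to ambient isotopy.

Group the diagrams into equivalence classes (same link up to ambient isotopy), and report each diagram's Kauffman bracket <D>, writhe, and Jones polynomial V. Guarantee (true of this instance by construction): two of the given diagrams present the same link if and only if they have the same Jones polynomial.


equivalence classes: {D1, D4, D5} | {D2} | {D3}
D1 (bracket A^-7 - A^-3 + A + A^9; 9 crossings at w = -3): V = -x^(-9/2) - x^(-5/2) + x^(-3/2) - x^(-1/2)
V(D2) = -x^(-1/2) - x^(1/2)  (w +1, c 11, <D> = A + A^5)
V(D3) = -x^(-5/2) - x^(-1/2)  [9 crossings, <D> = A^-7 + A, w = -3]
V(D4) = -x^(-9/2) - x^(-5/2) + x^(-3/2) - x^(-1/2)  [9 crossings, <D> = A^-13 - A^-9 + A^-5 + A^3, w = -5]
V(D5) = -x^(-9/2) - x^(-5/2) + x^(-3/2) - x^(-1/2)  [9 crossings, <D> = A^-7 - A^-3 + A + A^9, w = -3]
observation: V(x) takes 3 values over 5 diagrams, fixing the grouping


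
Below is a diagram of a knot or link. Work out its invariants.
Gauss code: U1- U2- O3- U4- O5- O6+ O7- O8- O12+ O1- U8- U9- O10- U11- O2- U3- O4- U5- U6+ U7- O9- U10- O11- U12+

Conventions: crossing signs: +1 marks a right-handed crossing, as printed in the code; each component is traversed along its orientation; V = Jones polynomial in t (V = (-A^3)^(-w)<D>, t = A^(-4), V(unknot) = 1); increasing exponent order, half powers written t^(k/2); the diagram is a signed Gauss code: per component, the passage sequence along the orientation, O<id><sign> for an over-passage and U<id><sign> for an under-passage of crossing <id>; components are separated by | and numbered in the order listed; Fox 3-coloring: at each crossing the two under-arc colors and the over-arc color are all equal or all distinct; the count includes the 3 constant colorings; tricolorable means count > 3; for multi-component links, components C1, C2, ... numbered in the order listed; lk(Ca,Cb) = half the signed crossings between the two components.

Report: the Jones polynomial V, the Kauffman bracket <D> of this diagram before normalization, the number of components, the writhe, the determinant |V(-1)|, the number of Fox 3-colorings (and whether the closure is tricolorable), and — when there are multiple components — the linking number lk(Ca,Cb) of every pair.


V = -t^-10 + t^-9 - t^-8 + t^-7 - t^-6 + t^-5 + t^-3
<D> = A^-12 + A^-4 - 1 + A^4 - A^8 + A^12 - A^16 (w = -8)
1 component over 12 crossings, w = -8
3 Fox colorings among 3^12, |V(-1)| = 7: not tricolorable
why: w = -8 (over 12 crossings) is diagram-only; (-A^3)^(8) removes it from V


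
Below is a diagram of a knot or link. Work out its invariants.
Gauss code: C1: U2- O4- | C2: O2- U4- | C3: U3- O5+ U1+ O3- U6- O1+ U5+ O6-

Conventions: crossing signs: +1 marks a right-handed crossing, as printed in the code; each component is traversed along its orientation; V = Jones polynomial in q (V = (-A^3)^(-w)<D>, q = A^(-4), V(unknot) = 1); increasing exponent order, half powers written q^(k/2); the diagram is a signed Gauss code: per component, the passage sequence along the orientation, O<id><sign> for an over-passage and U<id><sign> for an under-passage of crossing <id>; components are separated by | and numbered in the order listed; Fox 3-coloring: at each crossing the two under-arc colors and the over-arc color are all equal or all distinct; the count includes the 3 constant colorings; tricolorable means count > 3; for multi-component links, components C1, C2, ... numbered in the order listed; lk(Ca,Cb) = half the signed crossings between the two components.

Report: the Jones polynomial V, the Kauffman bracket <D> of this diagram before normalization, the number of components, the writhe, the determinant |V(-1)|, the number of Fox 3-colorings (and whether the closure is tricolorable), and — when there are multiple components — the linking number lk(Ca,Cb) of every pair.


Jones polynomial: V(q) = q^-5 + q^-3 + 1 + q^2
<D> = A^-14 + A^-6 + A^6 + A^14; writhe -2
components 3, writhe -2 (6 crossings)
linking number lk(C1,C2) = -1
lk(C1,C3): 0
lk(C2,C3) = 0
3-colorings: 9 of 3^6, det 0 — tricolorable
note: summing lk over 3 pairs gives -1


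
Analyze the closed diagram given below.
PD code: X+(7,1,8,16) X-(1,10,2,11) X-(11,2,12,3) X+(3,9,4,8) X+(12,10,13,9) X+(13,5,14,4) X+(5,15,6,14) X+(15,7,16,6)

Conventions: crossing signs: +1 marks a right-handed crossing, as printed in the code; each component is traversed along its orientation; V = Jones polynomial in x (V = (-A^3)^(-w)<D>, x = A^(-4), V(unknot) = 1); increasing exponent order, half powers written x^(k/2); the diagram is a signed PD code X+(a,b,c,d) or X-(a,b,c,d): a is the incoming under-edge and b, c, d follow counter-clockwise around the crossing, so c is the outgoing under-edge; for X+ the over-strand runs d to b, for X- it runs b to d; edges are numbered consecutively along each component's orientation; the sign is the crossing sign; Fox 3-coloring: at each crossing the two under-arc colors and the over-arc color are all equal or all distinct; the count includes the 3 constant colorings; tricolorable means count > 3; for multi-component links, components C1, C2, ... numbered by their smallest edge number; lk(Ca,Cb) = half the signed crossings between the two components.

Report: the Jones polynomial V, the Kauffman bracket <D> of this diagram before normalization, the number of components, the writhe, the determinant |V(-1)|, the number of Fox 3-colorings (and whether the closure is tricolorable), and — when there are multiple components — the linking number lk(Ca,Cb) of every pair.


V(x) = x + x^3 - x^4
bracket: -A^-4 + 1 + A^8, w = +4
1 component, writhe +4, over 8 crossings
det 3, colorings 9 of 3^8 — tricolorable
observation: det 3 = |V(-1)|; divisible by 3, so tricolorable


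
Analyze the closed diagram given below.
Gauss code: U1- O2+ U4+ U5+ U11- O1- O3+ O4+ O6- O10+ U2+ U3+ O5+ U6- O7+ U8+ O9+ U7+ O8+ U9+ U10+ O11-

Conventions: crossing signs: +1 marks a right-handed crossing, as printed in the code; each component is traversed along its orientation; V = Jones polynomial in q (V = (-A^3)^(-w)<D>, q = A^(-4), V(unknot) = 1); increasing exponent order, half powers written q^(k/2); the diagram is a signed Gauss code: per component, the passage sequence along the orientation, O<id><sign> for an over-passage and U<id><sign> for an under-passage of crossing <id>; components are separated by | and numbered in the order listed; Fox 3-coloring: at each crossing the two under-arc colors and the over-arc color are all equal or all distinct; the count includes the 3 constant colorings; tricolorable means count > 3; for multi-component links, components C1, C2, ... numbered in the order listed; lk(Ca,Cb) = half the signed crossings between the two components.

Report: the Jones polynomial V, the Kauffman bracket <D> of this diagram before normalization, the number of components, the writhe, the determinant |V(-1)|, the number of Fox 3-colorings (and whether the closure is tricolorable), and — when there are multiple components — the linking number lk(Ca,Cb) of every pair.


V = q + q^3 - q^4
<D> = A^-1 - A^3 - A^11 (w = +5)
1 component over 11 crossings, w = +5
9 Fox colorings among 3^11, |V(-1)| = 3: tricolorable
why: V spans 3 powers of q: at least 3 crossings in any diagram


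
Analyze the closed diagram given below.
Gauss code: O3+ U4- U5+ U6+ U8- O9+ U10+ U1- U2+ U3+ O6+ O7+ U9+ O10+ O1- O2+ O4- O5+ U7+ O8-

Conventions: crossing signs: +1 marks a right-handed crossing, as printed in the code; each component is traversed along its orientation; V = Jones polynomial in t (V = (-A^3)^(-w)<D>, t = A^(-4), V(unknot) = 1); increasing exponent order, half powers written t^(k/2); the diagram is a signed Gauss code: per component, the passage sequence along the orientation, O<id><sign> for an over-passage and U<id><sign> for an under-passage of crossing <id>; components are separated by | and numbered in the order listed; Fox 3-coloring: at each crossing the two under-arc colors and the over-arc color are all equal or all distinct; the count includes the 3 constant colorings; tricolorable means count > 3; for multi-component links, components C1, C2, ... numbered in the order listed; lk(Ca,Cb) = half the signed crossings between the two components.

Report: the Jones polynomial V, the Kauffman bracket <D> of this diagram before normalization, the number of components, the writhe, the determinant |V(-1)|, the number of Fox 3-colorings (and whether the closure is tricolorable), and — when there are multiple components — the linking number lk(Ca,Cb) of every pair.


V = t - t^2 + 2t^3 - t^4 + t^5 - t^6
<D> = -A^-12 + A^-8 - A^-4 + 2 - A^4 + A^8 (w = +4)
1 component over 10 crossings, w = +4
3 Fox colorings among 3^10, |V(-1)| = 7: not tricolorable
why: w = +4 shifts under R1 moves; the (-A^3)^(-4) factor cancels that in V


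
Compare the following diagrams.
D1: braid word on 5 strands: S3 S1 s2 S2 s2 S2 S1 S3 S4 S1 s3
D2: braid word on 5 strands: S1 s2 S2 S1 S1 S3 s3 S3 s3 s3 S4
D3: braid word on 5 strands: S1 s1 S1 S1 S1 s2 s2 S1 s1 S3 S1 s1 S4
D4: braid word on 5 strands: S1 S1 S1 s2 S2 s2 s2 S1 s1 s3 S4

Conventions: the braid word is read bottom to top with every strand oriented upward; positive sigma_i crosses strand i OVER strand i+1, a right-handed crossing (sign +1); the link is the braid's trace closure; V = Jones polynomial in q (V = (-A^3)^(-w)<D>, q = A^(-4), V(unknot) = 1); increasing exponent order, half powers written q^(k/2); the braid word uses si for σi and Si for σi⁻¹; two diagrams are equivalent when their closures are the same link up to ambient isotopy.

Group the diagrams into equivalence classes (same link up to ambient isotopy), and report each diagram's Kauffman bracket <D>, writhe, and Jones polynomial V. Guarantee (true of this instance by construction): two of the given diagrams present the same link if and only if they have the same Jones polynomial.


grouping into links: {D1, D2} | {D3, D4}
V(D1) = q^(-9/2) - q^(-5/2) - q^(-3/2) - q^(-1/2)  (w -5, c 11, <D> = A^-13 + A^-9 + A^-5 - A^3)
D2 (bracket A^-7 + A^-3 + A - A^9; 11 crossings at w = -3): V = q^(-9/2) - q^(-5/2) - q^(-3/2) - q^(-1/2)
D3 (bracket A^-15 + 2A^-7 - A^-3 + A - A^5; 13 crossings at w = -3): V = q^(-7/2) - q^(-5/2) + q^(-3/2) - 2q^(-1/2) - q^(3/2)
V(D4) = q^(-7/2) - q^(-5/2) + q^(-3/2) - 2q^(-1/2) - q^(3/2)  (w -1, c 11, <D> = A^-9 + 2A^-1 - A^3 + A^7 - A^11)
why: 2 values of V(q) split the 4 diagrams


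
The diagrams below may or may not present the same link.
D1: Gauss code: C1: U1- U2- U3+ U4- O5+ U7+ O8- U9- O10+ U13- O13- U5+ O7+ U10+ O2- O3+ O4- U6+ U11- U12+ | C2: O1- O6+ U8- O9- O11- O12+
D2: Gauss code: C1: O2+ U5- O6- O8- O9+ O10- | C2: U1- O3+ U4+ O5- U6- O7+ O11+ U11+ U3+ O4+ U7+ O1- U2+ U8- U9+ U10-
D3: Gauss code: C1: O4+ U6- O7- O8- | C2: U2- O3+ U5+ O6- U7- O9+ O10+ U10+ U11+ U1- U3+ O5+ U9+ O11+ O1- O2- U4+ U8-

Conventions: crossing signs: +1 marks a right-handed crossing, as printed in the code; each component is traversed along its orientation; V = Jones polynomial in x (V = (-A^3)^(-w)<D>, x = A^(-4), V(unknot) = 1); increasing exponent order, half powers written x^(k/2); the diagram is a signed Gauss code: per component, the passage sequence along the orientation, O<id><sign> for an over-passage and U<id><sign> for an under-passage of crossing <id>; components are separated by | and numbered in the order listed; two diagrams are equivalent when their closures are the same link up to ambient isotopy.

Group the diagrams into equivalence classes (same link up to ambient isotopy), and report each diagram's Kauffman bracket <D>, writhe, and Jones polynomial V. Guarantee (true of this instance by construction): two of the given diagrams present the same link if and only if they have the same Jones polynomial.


grouping into links: {D1, D2, D3}
V(D1) = -x^(-3/2) - 2x^(1/2) + x^(3/2) - x^(5/2) + x^(7/2)  (w -1, c 13, <D> = -A^-17 + A^-13 - A^-9 + 2A^-5 + A^3)
D2 (bracket -A^-11 + A^-7 - A^-3 + 2A + A^9; 11 crossings at w = +1): V = -x^(-3/2) - 2x^(1/2) + x^(3/2) - x^(5/2) + x^(7/2)
V(D3) = -x^(-3/2) - 2x^(1/2) + x^(3/2) - x^(5/2) + x^(7/2)  [11 crossings, <D> = -A^-11 + A^-7 - A^-3 + 2A + A^9, w = +1]
why: one V(x) for all 3 diagrams — one class (guaranteed)


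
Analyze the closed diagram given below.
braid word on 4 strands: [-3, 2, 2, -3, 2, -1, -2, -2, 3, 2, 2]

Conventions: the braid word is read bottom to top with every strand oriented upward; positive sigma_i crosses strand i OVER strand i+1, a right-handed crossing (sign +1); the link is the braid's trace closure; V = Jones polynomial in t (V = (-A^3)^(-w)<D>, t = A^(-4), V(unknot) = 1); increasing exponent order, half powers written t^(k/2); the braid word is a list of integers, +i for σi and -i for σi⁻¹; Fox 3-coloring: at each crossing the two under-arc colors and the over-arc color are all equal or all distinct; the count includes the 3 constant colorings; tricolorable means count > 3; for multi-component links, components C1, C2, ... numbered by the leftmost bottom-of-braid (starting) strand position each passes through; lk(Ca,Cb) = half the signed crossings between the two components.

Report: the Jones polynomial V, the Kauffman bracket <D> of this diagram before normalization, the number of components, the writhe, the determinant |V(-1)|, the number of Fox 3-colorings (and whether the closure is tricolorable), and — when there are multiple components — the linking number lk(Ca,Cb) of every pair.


V(t) = t^-1 - 1 + 2t - 2t^2 + 2t^3 - 2t^4 + t^5
bracket: -A^-17 + 2A^-13 - 2A^-9 + 2A^-5 - 2A^-1 + A^3 - A^7, w = +1
1 component, writhe +1, over 11 crossings
det 11, colorings 3 of 3^11 — not tricolorable
observation: w = +1 (over 11 crossings) is diagram-only; (-A^3)^(-1) removes it from V


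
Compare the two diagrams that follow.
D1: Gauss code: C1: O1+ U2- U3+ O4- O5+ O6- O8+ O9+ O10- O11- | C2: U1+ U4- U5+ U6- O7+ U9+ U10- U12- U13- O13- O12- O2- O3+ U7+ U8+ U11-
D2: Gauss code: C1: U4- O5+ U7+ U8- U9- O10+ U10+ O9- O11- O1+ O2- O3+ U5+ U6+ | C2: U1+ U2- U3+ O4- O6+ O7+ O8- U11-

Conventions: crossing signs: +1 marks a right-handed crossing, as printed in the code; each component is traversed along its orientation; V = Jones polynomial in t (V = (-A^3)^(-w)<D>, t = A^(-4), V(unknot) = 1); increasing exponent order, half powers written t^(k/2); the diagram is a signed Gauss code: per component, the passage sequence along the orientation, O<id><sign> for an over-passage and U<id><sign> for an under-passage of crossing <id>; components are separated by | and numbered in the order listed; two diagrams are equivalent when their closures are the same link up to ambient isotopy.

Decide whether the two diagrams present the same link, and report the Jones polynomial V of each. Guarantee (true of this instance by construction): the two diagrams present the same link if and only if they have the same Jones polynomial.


equivalent: yes
D1 (bracket A^-5 + A^-1; 13 crossings at w = -1): V = -t^(-1/2) - t^(1/2)
V(D2) = -t^(-1/2) - t^(1/2)  (w +1, c 11, <D> = A + A^5)
key observation: all 2 diagrams share one V(t), hence one class


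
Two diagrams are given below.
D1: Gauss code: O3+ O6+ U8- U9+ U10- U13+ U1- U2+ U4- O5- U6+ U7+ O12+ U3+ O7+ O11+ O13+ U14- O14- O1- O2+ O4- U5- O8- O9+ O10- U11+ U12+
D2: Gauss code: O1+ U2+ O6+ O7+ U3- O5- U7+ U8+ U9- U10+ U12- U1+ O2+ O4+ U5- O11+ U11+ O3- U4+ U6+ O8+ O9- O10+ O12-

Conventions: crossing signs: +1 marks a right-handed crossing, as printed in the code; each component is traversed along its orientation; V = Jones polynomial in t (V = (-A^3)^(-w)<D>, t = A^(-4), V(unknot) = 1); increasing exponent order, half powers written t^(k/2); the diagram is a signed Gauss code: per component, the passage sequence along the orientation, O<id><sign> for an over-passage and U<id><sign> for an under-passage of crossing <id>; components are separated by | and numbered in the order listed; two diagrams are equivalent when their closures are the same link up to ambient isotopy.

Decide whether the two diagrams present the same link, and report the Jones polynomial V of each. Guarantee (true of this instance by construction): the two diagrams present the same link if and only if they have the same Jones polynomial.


equivalent: yes
V(D1) = t^-1 - 1 + 2t - 2t^2 + 2t^3 - 2t^4 + t^5  (w +2, c 14, <D> = A^-14 - 2A^-10 + 2A^-6 - 2A^-2 + 2A^2 - A^6 + A^10)
D2 (bracket A^-8 - 2A^-4 + 2 - 2A^4 + 2A^8 - A^12 + A^16; 12 crossings at w = +4): V = t^-1 - 1 + 2t - 2t^2 + 2t^3 - 2t^4 + t^5
why: all 2 diagrams share one V(t), hence one class


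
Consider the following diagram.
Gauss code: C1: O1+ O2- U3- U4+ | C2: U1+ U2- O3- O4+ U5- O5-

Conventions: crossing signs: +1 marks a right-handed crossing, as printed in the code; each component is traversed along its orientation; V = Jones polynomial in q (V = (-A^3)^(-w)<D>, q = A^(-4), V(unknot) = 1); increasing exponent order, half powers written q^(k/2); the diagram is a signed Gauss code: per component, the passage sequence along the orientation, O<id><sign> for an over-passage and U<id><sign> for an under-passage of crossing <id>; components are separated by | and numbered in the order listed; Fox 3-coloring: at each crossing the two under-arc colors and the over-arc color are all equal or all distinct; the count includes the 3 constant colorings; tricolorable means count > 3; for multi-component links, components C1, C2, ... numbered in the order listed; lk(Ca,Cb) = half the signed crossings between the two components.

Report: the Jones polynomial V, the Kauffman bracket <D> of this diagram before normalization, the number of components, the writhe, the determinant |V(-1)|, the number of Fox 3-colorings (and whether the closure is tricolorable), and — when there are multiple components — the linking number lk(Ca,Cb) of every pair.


V = -q^(-1/2) - q^(1/2)
<D> = A^-5 + A^-1 (w = -1)
2 components over 5 crossings, w = -1
lk(C1,C2): 0
9 Fox colorings among 3^5, |V(-1)| = 0: tricolorable
why: all 2 components of this link are unlinked algebraically
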